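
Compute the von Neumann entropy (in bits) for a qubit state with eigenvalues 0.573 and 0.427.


S = -p*log2(p) - (1-p)*log2(1-p)
p = 0.5730, 1-p = 0.4270
= -0.5730 * log2(0.5730) - 0.4270 * log2(0.4270)
= -(-0.4603) - (-0.5242)
= 0.9846

0.9846


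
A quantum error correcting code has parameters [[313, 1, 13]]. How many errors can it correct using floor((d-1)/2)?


Code parameters: [[313, 1, 13]], distance d = 13.
Number of correctable errors = floor((d-1)/2)
= floor((13 - 1)/2)
= floor(12/2)
= 6

6


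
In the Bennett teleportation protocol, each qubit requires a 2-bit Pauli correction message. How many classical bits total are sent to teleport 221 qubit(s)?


Quantum teleportation requires 2 classical bits per qubit teleported.
221 qubit(s) -> 2 * 221 = 442 classical bits

442


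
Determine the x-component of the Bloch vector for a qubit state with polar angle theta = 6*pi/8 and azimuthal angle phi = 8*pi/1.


theta = 2.3562, phi = 25.1327
r_x = sin(theta)*cos(phi) = 0.7071 * 1.0000
r_x = 0.7071

0.7071


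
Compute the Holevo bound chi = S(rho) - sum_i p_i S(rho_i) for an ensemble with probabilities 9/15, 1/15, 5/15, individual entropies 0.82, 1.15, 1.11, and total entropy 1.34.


chi = S(rho) - sum_i p_i * S(rho_i)
Weighted entropy = 9/15 * 0.82 + 1/15 * 1.15 + 5/15 * 1.11
= 0.9387
chi = 1.34 - 0.9387
= 0.4013

0.4013


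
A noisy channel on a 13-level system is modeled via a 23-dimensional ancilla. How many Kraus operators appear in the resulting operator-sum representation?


Tracing out the environment in an orthonormal basis {|i>_E} gives Kraus operators K_i = <i|_E U |0>_E.
Number of Kraus operators = dim(H_env) = d_env
= 23

23


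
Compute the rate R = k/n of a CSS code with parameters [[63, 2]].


Code rate R = k/n
= 2/63
= 0.0317

0.0317


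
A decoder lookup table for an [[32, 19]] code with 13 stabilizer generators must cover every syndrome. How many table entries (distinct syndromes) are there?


Each stabilizer generator gives a binary (+1 or -1) measurement outcome.
With 13 independent generators:
Total syndromes = 2^13
= 8192

8192


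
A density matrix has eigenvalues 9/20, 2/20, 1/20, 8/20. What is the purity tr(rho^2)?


tr(rho^2) = sum of eigenvalues squared
= (9/20)^2 + (2/20)^2 + (1/20)^2 + (8/20)^2
= (81 + 4 + 1 + 64) / 400
= 150/400
= 0.3750

0.3750


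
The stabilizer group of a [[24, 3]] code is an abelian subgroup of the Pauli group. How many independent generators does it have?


For an [[n,k]] stabilizer code:
Number of stabilizer generators = n - k
= 24 - 3
= 21

21


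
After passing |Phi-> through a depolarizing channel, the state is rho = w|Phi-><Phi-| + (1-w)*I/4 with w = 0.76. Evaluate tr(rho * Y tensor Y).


|Phi-> = (|00> - |11>)/sqrt(2)
For the pure Bell state, <Y_A Y_B> = +1 (Bell-state Pauli correlator).
The maximally-mixed part I/4 has tr(I/4 * P tensor P) = 0 for any traceless Pauli P.
So <Y_A Y_B>_rho = w * (+1) + (1 - w) * 0
= 0.76 * (+1)
= 0.7600

0.7600


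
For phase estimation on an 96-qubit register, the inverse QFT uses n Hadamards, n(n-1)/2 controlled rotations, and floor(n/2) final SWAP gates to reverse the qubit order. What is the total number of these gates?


Hadamard gates: 96
Controlled rotations: n*(n-1)/2 = 96*95/2 = 4560
SWAP gates: floor(n/2) = floor(96/2) = 48
Total = 96 + 4560 + 48
= 4704

4704


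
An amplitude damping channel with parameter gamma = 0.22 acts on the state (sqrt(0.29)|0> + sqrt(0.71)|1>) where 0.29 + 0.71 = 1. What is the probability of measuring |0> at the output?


For amplitude damping with parameter gamma on state sqrt(a)|0> + sqrt(b)|1>:
alpha^2 = 0.29, beta^2 = 0.71
P(|0>) = alpha^2 + gamma * beta^2
= 0.29 + 0.22 * 0.71
= 0.29 + 0.1562
= 0.4462

0.4462


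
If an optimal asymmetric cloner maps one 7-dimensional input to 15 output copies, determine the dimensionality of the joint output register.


Output space = H^(tensor 15) where dim(H) = 7
dim = 7^15
= 49 (after 2 factors)
= 343 (after 3 factors)
= 2401 (after 4 factors)
= 16807 (after 5 factors)
= 117649 (after 6 factors)
= 823543 (after 7 factors)
= 5764801 (after 8 factors)
= 40353607 (after 9 factors)
= 282475249 (after 10 factors)
= 1977326743 (after 11 factors)
= 13841287201 (after 12 factors)
= 96889010407 (after 13 factors)
= 678223072849 (after 14 factors)
= 4747561509943 (after 15 factors)
= 4747561509943

4747561509943


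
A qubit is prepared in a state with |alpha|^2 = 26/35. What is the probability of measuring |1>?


|alpha|^2 = 26/35 = 0.7429
|beta|^2 = 1 - 26/35 = 9/35 = 0.2571
P(|1>) = |beta|^2 = 0.2571

0.2571


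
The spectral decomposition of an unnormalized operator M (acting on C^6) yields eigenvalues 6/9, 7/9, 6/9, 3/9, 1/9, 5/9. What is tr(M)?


tr(M) = sum of eigenvalues
= 6/9 + 7/9 + 6/9 + 3/9 + 1/9 + 5/9
= 28/9
= 3.1111

3.1111


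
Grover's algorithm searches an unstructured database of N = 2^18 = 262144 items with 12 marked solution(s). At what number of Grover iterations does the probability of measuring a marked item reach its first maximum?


After j Grover iterations the success probability is P(j) = sin^2((2j+1)*theta), where sin(theta) = sqrt(k/N).
N = 2^18 = 262144, k = 12
sin(theta) = sqrt(k/N) = 0.006765823467
theta = arcsin(sqrt(k/N)) = 0.006765875087 rad
P(j) reaches its first maximum when (2j+1)*theta is as close as possible to pi/2, i.e. j = round(pi/(4*theta) - 1/2).
pi/(4*theta) - 1/2 = 115.5823
(For comparison, the common estimate pi/4 * sqrt(N/k) = 116.0832; the exact maximiser is used here.)
Optimal iterations = 116

116


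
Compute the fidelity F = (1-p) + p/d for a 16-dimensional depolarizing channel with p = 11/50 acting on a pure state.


F = (1-p) + p/d
= (1 - 0.2200) + 0.2200/16
= 0.7800 + 0.0138
= 0.7938

0.7938


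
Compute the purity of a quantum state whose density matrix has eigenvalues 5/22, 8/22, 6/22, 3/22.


tr(rho^2) = sum of eigenvalues squared
= (5/22)^2 + (8/22)^2 + (6/22)^2 + (3/22)^2
= (25 + 64 + 36 + 9) / 484
= 134/484
= 0.2769

0.2769


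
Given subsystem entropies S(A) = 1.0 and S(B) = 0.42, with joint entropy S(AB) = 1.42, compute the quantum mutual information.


I(A:B) = S(A) + S(B) - S(AB)
= 1.0 + 0.42 - 1.42
= 0.0000

0.0000


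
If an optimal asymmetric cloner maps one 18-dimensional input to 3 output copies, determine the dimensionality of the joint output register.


Output space = H^(tensor 3) where dim(H) = 18
dim = 18^3
= 324 (after 2 factors)
= 5832 (after 3 factors)
= 5832

5832


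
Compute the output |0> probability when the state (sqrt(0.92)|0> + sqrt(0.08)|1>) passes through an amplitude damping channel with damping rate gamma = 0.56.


For amplitude damping with parameter gamma on state sqrt(a)|0> + sqrt(b)|1>:
alpha^2 = 0.92, beta^2 = 0.08
P(|0>) = alpha^2 + gamma * beta^2
= 0.92 + 0.56 * 0.08
= 0.92 + 0.0448
= 0.9648

0.9648


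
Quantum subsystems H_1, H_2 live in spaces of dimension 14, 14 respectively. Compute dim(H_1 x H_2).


dim(H_1 x H_2) = 14 * 14
= 196

196


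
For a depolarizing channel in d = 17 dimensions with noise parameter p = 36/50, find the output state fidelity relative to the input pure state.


F = (1-p) + p/d
= (1 - 0.7200) + 0.7200/17
= 0.2800 + 0.0424
= 0.3224

0.3224


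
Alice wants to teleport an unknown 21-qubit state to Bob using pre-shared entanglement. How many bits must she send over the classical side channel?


Quantum teleportation requires 2 classical bits per qubit teleported.
21 qubit(s) -> 2 * 21 = 42 classical bits

42


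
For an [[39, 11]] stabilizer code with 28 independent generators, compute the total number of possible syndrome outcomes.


Each stabilizer generator gives a binary (+1 or -1) measurement outcome.
With 28 independent generators:
Total syndromes = 2^28
= 268435456

268435456


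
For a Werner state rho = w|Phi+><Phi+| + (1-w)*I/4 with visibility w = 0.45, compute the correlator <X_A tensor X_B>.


|Phi+> = (|00> + |11>)/sqrt(2)
For the pure Bell state, <X_A X_B> = +1 (Bell-state Pauli correlator).
The maximally-mixed part I/4 has tr(I/4 * P tensor P) = 0 for any traceless Pauli P.
So <X_A X_B>_rho = w * (+1) + (1 - w) * 0
= 0.45 * (+1)
= 0.4500

0.4500


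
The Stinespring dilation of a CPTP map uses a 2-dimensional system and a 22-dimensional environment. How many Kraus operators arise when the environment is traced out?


Tracing out the environment in an orthonormal basis {|i>_E} gives Kraus operators K_i = <i|_E U |0>_E.
Number of Kraus operators = dim(H_env) = d_env
= 22

22


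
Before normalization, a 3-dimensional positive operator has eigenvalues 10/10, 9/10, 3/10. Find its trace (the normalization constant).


tr(M) = sum of eigenvalues
= 10/10 + 9/10 + 3/10
= 22/10
= 2.2000

2.2000


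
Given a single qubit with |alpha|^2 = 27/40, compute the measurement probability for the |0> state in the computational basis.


|alpha|^2 = 27/40 = 0.6750
|beta|^2 = 1 - 27/40 = 13/40 = 0.3250
P(|0>) = |alpha|^2 = 0.6750

0.6750


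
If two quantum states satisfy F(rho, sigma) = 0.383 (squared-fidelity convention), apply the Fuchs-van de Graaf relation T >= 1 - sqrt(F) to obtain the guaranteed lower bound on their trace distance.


Fuchs-van de Graaf (squared-fidelity convention): 1 - sqrt(F) <= T <= sqrt(1 - F).
Lower bound: T >= 1 - sqrt(F)
sqrt(F) = sqrt(0.383) = 0.6189
T >= 1 - 0.6189
T >= 0.3811

0.3811


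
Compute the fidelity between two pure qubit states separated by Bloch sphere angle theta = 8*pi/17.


For states separated by angle theta on Bloch sphere:
F = cos^2(theta/2)
theta = 8*pi/17 = 1.4784
theta/2 = 0.7392
cos(theta/2) = 0.7390
F = 0.5461

0.5461


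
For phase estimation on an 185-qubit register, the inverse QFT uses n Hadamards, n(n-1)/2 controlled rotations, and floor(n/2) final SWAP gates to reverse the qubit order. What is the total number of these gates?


Hadamard gates: 185
Controlled rotations: n*(n-1)/2 = 185*184/2 = 17020
SWAP gates: floor(n/2) = floor(185/2) = 92
Total = 185 + 17020 + 92
= 17297

17297


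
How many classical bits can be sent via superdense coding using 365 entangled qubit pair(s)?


Superdense coding allows 2 classical bits per shared entangled pair.
365 pair(s) -> 2 * 365 = 730 classical bits

730


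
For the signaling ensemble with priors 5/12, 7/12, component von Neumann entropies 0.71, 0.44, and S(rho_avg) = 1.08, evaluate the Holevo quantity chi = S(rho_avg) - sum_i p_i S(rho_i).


chi = S(rho) - sum_i p_i * S(rho_i)
Weighted entropy = 5/12 * 0.71 + 7/12 * 0.44
= 0.5525
chi = 1.08 - 0.5525
= 0.5275

0.5275


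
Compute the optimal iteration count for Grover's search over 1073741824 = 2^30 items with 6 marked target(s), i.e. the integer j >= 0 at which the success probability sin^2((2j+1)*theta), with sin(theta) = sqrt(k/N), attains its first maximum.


After j Grover iterations the success probability is P(j) = sin^2((2j+1)*theta), where sin(theta) = sqrt(k/N).
N = 2^30 = 1073741824, k = 6
sin(theta) = sqrt(k/N) = 7.475249459e-05
theta = arcsin(sqrt(k/N)) = 7.475249466e-05 rad
P(j) reaches its first maximum when (2j+1)*theta is as close as possible to pi/2, i.e. j = round(pi/(4*theta) - 1/2).
pi/(4*theta) - 1/2 = 10506.1482
(For comparison, the common estimate pi/4 * sqrt(N/k) = 10506.6482; the exact maximiser is used here.)
Optimal iterations = 10506

10506


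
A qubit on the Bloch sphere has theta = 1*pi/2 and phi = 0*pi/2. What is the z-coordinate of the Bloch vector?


theta = 1.5708, phi = 0.0000
r_z = cos(theta) = 0.0000

0.0000


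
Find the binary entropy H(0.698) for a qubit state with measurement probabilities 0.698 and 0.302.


S = -p*log2(p) - (1-p)*log2(1-p)
p = 0.6980, 1-p = 0.3020
= -0.6980 * log2(0.6980) - 0.3020 * log2(0.3020)
= -(-0.3621) - (-0.5217)
= 0.8837

0.8837


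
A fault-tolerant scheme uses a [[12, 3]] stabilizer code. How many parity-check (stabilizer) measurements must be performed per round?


For an [[n,k]] stabilizer code:
Number of stabilizer generators = n - k
= 12 - 3
= 9

9


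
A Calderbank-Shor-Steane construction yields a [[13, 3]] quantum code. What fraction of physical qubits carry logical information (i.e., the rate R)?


Code rate R = k/n
= 3/13
= 0.2308

0.2308


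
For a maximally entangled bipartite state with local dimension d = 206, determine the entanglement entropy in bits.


For a maximally entangled state in d x d:
S = log2(d) = log2(206)
= 7.6865

7.6865


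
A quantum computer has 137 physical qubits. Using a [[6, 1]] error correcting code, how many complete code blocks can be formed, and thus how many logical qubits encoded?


Each code block uses 6 physical qubits for 1 logical qubit(s).
Number of complete blocks = floor(137 / 6) = 22
Logical qubits = 22 * 1
= 22

22


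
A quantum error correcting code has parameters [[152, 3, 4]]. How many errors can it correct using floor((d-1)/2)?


Code parameters: [[152, 3, 4]], distance d = 4.
Number of correctable errors = floor((d-1)/2)
= floor((4 - 1)/2)
= floor(3/2)
= 1

1


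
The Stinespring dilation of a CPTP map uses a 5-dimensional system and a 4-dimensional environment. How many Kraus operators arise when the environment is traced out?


Tracing out the environment in an orthonormal basis {|i>_E} gives Kraus operators K_i = <i|_E U |0>_E.
Number of Kraus operators = dim(H_env) = d_env
= 4

4


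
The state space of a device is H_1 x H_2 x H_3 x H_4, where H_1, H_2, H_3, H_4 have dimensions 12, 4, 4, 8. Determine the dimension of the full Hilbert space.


dim(H_1 x H_2 x H_3 x H_4) = 12 * 4 * 4 * 8
= 48 * 4 * 8
= 192 * 8
= 1536

1536


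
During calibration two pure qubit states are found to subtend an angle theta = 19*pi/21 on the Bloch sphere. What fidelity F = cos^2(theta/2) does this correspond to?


For states separated by angle theta on Bloch sphere:
F = cos^2(theta/2)
theta = 19*pi/21 = 2.8424
theta/2 = 1.4212
cos(theta/2) = 0.1490
F = 0.0222

0.0222


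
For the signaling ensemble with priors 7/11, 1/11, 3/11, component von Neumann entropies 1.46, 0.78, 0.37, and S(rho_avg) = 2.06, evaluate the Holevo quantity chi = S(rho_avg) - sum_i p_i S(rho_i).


chi = S(rho) - sum_i p_i * S(rho_i)
Weighted entropy = 7/11 * 1.46 + 1/11 * 0.78 + 3/11 * 0.37
= 1.1009
chi = 2.06 - 1.1009
= 0.9591

0.9591


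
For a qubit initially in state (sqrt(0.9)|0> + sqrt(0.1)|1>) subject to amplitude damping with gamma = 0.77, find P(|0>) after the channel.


For amplitude damping with parameter gamma on state sqrt(a)|0> + sqrt(b)|1>:
alpha^2 = 0.9, beta^2 = 0.1
P(|0>) = alpha^2 + gamma * beta^2
= 0.9 + 0.77 * 0.1
= 0.9 + 0.0770
= 0.9770

0.9770


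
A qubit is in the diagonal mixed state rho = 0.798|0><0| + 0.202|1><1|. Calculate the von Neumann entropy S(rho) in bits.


S = -p*log2(p) - (1-p)*log2(1-p)
p = 0.7980, 1-p = 0.2020
= -0.7980 * log2(0.7980) - 0.2020 * log2(0.2020)
= -(-0.2598) - (-0.4661)
= 0.7259

0.7259


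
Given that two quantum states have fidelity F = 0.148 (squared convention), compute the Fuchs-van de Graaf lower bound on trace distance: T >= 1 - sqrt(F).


Fuchs-van de Graaf (squared-fidelity convention): 1 - sqrt(F) <= T <= sqrt(1 - F).
Lower bound: T >= 1 - sqrt(F)
sqrt(F) = sqrt(0.148) = 0.3847
T >= 1 - 0.3847
T >= 0.6153

0.6153


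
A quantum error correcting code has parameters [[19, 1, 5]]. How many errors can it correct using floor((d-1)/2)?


Code parameters: [[19, 1, 5]], distance d = 5.
Number of correctable errors = floor((d-1)/2)
= floor((5 - 1)/2)
= floor(4/2)
= 2

2


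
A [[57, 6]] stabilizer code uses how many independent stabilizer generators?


For an [[n,k]] stabilizer code:
Number of stabilizer generators = n - k
= 57 - 6
= 51

51


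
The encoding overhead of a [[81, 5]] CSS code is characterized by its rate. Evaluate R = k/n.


Code rate R = k/n
= 5/81
= 0.0617

0.0617


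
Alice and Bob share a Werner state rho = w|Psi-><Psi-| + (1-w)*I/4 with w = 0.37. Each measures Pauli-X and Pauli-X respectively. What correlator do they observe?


|Psi-> = (|01> - |10>)/sqrt(2)
For the pure Bell state, <X_A X_B> = -1 (Bell-state Pauli correlator).
The maximally-mixed part I/4 has tr(I/4 * P tensor P) = 0 for any traceless Pauli P.
So <X_A X_B>_rho = w * (-1) + (1 - w) * 0
= 0.37 * (-1)
= -0.3700

-0.3700


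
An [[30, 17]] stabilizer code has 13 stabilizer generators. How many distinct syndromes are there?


Each stabilizer generator gives a binary (+1 or -1) measurement outcome.
With 13 independent generators:
Total syndromes = 2^13
= 8192

8192


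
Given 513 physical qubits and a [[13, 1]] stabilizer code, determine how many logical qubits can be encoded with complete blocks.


Each code block uses 13 physical qubits for 1 logical qubit(s).
Number of complete blocks = floor(513 / 13) = 39
Logical qubits = 39 * 1
= 39

39


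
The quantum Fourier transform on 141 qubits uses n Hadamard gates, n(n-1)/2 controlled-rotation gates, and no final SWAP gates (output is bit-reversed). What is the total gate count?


Hadamard gates: 141
Controlled rotations: n*(n-1)/2 = 141*140/2 = 9870
SWAP gates: 0 (omitted)
Total = 141 + 9870
= 10011

10011


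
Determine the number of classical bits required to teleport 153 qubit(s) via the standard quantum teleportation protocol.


Quantum teleportation requires 2 classical bits per qubit teleported.
153 qubit(s) -> 2 * 153 = 306 classical bits

306


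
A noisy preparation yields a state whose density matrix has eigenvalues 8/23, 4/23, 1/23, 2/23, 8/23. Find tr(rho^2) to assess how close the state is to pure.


tr(rho^2) = sum of eigenvalues squared
= (8/23)^2 + (4/23)^2 + (1/23)^2 + (2/23)^2 + (8/23)^2
= (64 + 16 + 1 + 4 + 64) / 529
= 149/529
= 0.2817

0.2817


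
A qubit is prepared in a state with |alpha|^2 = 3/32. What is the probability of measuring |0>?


|alpha|^2 = 3/32 = 0.0938
|beta|^2 = 1 - 3/32 = 29/32 = 0.9062
P(|0>) = |alpha|^2 = 0.0938

0.0938


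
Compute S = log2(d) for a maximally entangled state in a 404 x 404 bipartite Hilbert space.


For a maximally entangled state in d x d:
S = log2(d) = log2(404)
= 8.6582

8.6582


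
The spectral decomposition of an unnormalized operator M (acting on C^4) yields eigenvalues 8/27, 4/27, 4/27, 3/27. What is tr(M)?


tr(M) = sum of eigenvalues
= 8/27 + 4/27 + 4/27 + 3/27
= 19/27
= 0.7037

0.7037


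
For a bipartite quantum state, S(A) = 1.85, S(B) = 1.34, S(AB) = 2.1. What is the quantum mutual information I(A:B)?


I(A:B) = S(A) + S(B) - S(AB)
= 1.85 + 1.34 - 2.1
= 1.0900

1.0900


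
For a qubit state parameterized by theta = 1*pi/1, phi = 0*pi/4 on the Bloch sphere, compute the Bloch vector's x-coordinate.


theta = 3.1416, phi = 0.0000
r_x = sin(theta)*cos(phi) = 0.0000 * 1.0000
r_x = 0.0000

0.0000


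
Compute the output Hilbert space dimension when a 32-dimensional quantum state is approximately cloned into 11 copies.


Output space = H^(tensor 11) where dim(H) = 32
dim = 32^11
= 1024 (after 2 factors)
= 32768 (after 3 factors)
= 1048576 (after 4 factors)
= 33554432 (after 5 factors)
= 1073741824 (after 6 factors)
= 34359738368 (after 7 factors)
= 1099511627776 (after 8 factors)
= 35184372088832 (after 9 factors)
= 1125899906842624 (after 10 factors)
= 36028797018963968 (after 11 factors)
= 36028797018963968

36028797018963968


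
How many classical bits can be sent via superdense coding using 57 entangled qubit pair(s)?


Superdense coding allows 2 classical bits per shared entangled pair.
57 pair(s) -> 2 * 57 = 114 classical bits

114


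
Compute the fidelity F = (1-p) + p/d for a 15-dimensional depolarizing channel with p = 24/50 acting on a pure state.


F = (1-p) + p/d
= (1 - 0.4800) + 0.4800/15
= 0.5200 + 0.0320
= 0.5520

0.5520


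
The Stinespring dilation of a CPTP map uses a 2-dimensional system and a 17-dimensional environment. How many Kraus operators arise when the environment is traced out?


Tracing out the environment in an orthonormal basis {|i>_E} gives Kraus operators K_i = <i|_E U |0>_E.
Number of Kraus operators = dim(H_env) = d_env
= 17

17


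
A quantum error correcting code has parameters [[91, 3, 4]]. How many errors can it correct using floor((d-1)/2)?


Code parameters: [[91, 3, 4]], distance d = 4.
Number of correctable errors = floor((d-1)/2)
= floor((4 - 1)/2)
= floor(3/2)
= 1

1


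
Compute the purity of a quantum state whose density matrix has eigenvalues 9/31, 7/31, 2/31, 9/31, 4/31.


tr(rho^2) = sum of eigenvalues squared
= (9/31)^2 + (7/31)^2 + (2/31)^2 + (9/31)^2 + (4/31)^2
= (81 + 49 + 4 + 81 + 16) / 961
= 231/961
= 0.2404

0.2404


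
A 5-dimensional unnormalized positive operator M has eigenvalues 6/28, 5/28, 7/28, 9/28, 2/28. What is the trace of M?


tr(M) = sum of eigenvalues
= 6/28 + 5/28 + 7/28 + 9/28 + 2/28
= 29/28
= 1.0357

1.0357


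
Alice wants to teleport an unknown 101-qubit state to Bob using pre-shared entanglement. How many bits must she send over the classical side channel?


Quantum teleportation requires 2 classical bits per qubit teleported.
101 qubit(s) -> 2 * 101 = 202 classical bits

202


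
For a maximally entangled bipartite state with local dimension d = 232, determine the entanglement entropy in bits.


For a maximally entangled state in d x d:
S = log2(d) = log2(232)
= 7.8580

7.8580


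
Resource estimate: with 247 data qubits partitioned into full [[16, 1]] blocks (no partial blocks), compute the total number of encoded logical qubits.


Each code block uses 16 physical qubits for 1 logical qubit(s).
Number of complete blocks = floor(247 / 16) = 15
Logical qubits = 15 * 1
= 15

15


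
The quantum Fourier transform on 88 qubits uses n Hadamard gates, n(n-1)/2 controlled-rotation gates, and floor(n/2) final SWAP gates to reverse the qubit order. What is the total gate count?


Hadamard gates: 88
Controlled rotations: n*(n-1)/2 = 88*87/2 = 3828
SWAP gates: floor(n/2) = floor(88/2) = 44
Total = 88 + 3828 + 44
= 3960

3960


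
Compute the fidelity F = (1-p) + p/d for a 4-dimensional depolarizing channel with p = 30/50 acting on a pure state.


F = (1-p) + p/d
= (1 - 0.6000) + 0.6000/4
= 0.4000 + 0.1500
= 0.5500

0.5500


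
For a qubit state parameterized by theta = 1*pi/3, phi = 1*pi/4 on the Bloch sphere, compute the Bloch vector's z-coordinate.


theta = 1.0472, phi = 0.7854
r_z = cos(theta) = 0.5000

0.5000


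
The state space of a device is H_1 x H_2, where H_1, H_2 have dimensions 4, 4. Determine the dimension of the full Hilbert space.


dim(H_1 x H_2) = 4 * 4
= 16

16


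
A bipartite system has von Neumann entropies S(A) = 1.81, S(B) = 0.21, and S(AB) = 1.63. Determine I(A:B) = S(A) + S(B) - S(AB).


I(A:B) = S(A) + S(B) - S(AB)
= 1.81 + 0.21 - 1.63
= 0.3900

0.3900


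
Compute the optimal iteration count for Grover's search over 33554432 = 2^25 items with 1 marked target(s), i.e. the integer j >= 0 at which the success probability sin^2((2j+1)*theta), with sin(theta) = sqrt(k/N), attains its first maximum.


After j Grover iterations the success probability is P(j) = sin^2((2j+1)*theta), where sin(theta) = sqrt(k/N).
N = 2^25 = 33554432, k = 1
sin(theta) = sqrt(k/N) = 0.0001726334915
theta = arcsin(sqrt(k/N)) = 0.0001726334924 rad
P(j) reaches its first maximum when (2j+1)*theta is as close as possible to pi/2, i.e. j = round(pi/(4*theta) - 1/2).
pi/(4*theta) - 1/2 = 4549.0121
(For comparison, the common estimate pi/4 * sqrt(N/k) = 4549.5121; the exact maximiser is used here.)
Optimal iterations = 4549

4549


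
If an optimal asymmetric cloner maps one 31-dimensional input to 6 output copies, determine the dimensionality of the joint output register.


Output space = H^(tensor 6) where dim(H) = 31
dim = 31^6
= 961 (after 2 factors)
= 29791 (after 3 factors)
= 923521 (after 4 factors)
= 28629151 (after 5 factors)
= 887503681 (after 6 factors)
= 887503681

887503681


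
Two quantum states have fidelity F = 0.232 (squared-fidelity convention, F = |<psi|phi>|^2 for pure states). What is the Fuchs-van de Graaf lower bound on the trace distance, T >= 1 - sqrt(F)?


Fuchs-van de Graaf (squared-fidelity convention): 1 - sqrt(F) <= T <= sqrt(1 - F).
Lower bound: T >= 1 - sqrt(F)
sqrt(F) = sqrt(0.232) = 0.4817
T >= 1 - 0.4817
T >= 0.5183

0.5183


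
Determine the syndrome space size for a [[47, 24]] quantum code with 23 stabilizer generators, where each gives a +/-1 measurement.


Each stabilizer generator gives a binary (+1 or -1) measurement outcome.
With 23 independent generators:
Total syndromes = 2^23
= 8388608

8388608


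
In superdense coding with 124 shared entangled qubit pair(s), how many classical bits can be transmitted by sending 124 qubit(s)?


Superdense coding allows 2 classical bits per shared entangled pair.
124 pair(s) -> 2 * 124 = 248 classical bits

248


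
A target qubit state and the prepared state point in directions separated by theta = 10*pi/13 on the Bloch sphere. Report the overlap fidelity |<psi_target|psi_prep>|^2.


For states separated by angle theta on Bloch sphere:
F = cos^2(theta/2)
theta = 10*pi/13 = 2.4166
theta/2 = 1.2083
cos(theta/2) = 0.3546
F = 0.1257

0.1257


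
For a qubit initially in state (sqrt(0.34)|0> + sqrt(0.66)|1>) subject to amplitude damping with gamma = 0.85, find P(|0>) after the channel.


For amplitude damping with parameter gamma on state sqrt(a)|0> + sqrt(b)|1>:
alpha^2 = 0.34, beta^2 = 0.66
P(|0>) = alpha^2 + gamma * beta^2
= 0.34 + 0.85 * 0.66
= 0.34 + 0.5610
= 0.9010

0.9010


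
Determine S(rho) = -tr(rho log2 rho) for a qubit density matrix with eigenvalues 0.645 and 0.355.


S = -p*log2(p) - (1-p)*log2(1-p)
p = 0.6450, 1-p = 0.3550
= -0.6450 * log2(0.6450) - 0.3550 * log2(0.3550)
= -(-0.4080) - (-0.5304)
= 0.9385

0.9385


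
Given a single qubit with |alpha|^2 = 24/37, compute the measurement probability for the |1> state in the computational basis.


|alpha|^2 = 24/37 = 0.6486
|beta|^2 = 1 - 24/37 = 13/37 = 0.3514
P(|1>) = |beta|^2 = 0.3514

0.3514


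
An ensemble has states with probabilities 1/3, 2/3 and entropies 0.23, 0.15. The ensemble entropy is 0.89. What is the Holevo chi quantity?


chi = S(rho) - sum_i p_i * S(rho_i)
Weighted entropy = 1/3 * 0.23 + 2/3 * 0.15
= 0.1767
chi = 0.89 - 0.1767
= 0.7133

0.7133


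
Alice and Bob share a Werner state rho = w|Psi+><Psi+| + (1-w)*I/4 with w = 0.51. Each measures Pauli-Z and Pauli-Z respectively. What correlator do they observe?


|Psi+> = (|01> + |10>)/sqrt(2)
For the pure Bell state, <Z_A Z_B> = -1 (Bell-state Pauli correlator).
The maximally-mixed part I/4 has tr(I/4 * P tensor P) = 0 for any traceless Pauli P.
So <Z_A Z_B>_rho = w * (-1) + (1 - w) * 0
= 0.51 * (-1)
= -0.5100

-0.5100


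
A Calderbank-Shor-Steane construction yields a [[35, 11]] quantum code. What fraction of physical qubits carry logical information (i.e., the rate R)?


Code rate R = k/n
= 11/35
= 0.3143

0.3143


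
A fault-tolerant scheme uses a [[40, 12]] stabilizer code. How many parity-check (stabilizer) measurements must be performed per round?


For an [[n,k]] stabilizer code:
Number of stabilizer generators = n - k
= 40 - 12
= 28

28


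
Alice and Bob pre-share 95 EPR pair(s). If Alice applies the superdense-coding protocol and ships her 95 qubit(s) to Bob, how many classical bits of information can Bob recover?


Superdense coding allows 2 classical bits per shared entangled pair.
95 pair(s) -> 2 * 95 = 190 classical bits

190


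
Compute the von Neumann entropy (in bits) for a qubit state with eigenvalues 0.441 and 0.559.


S = -p*log2(p) - (1-p)*log2(1-p)
p = 0.4410, 1-p = 0.5590
= -0.4410 * log2(0.4410) - 0.5590 * log2(0.5590)
= -(-0.5209) - (-0.4690)
= 0.9899

0.9899


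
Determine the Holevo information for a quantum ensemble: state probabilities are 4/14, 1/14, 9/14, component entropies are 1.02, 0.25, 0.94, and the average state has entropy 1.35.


chi = S(rho) - sum_i p_i * S(rho_i)
Weighted entropy = 4/14 * 1.02 + 1/14 * 0.25 + 9/14 * 0.94
= 0.9136
chi = 1.35 - 0.9136
= 0.4364

0.4364


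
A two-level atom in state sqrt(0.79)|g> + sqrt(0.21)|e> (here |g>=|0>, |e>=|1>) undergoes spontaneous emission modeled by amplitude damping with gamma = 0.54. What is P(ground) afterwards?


For amplitude damping with parameter gamma on state sqrt(a)|0> + sqrt(b)|1>:
alpha^2 = 0.79, beta^2 = 0.21
P(|0>) = alpha^2 + gamma * beta^2
= 0.79 + 0.54 * 0.21
= 0.79 + 0.1134
= 0.9034

0.9034


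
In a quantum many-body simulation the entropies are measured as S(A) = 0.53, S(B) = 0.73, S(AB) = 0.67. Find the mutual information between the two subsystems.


I(A:B) = S(A) + S(B) - S(AB)
= 0.53 + 0.73 - 0.67
= 0.5900

0.5900


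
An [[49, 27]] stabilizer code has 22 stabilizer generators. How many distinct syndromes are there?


Each stabilizer generator gives a binary (+1 or -1) measurement outcome.
With 22 independent generators:
Total syndromes = 2^22
= 4194304

4194304


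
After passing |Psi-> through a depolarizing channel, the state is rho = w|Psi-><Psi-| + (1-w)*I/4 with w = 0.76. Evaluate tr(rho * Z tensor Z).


|Psi-> = (|01> - |10>)/sqrt(2)
For the pure Bell state, <Z_A Z_B> = -1 (Bell-state Pauli correlator).
The maximally-mixed part I/4 has tr(I/4 * P tensor P) = 0 for any traceless Pauli P.
So <Z_A Z_B>_rho = w * (-1) + (1 - w) * 0
= 0.76 * (-1)
= -0.7600

-0.7600


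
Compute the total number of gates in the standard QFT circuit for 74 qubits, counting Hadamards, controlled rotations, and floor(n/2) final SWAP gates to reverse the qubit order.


Hadamard gates: 74
Controlled rotations: n*(n-1)/2 = 74*73/2 = 2701
SWAP gates: floor(n/2) = floor(74/2) = 37
Total = 74 + 2701 + 37
= 2812

2812


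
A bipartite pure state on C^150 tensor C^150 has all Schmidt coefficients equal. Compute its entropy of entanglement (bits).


For a maximally entangled state in d x d:
S = log2(d) = log2(150)
= 7.2288

7.2288


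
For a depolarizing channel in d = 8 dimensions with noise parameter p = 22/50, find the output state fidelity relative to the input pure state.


F = (1-p) + p/d
= (1 - 0.4400) + 0.4400/8
= 0.5600 + 0.0550
= 0.6150

0.6150


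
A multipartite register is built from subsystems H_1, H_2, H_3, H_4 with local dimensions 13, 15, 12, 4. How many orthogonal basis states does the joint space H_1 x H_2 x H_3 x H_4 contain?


dim(H_1 x H_2 x H_3 x H_4) = 13 * 15 * 12 * 4
= 195 * 12 * 4
= 2340 * 4
= 9360

9360


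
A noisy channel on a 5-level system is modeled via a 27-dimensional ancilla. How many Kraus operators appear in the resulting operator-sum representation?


Tracing out the environment in an orthonormal basis {|i>_E} gives Kraus operators K_i = <i|_E U |0>_E.
Number of Kraus operators = dim(H_env) = d_env
= 27

27


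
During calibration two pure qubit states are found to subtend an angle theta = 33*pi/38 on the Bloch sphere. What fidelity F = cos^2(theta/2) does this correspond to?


For states separated by angle theta on Bloch sphere:
F = cos^2(theta/2)
theta = 33*pi/38 = 2.7282
theta/2 = 1.3641
cos(theta/2) = 0.2052
F = 0.0421

0.0421


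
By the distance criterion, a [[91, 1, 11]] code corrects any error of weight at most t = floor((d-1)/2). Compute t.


Code parameters: [[91, 1, 11]], distance d = 11.
Number of correctable errors = floor((d-1)/2)
= floor((11 - 1)/2)
= floor(10/2)
= 5

5


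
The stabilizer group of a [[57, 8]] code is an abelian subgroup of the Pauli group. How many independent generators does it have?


For an [[n,k]] stabilizer code:
Number of stabilizer generators = n - k
= 57 - 8
= 49

49


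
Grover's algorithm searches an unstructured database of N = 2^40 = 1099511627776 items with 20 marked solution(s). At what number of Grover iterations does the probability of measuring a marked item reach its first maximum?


After j Grover iterations the success probability is P(j) = sin^2((2j+1)*theta), where sin(theta) = sqrt(k/N).
N = 2^40 = 1099511627776, k = 20
sin(theta) = sqrt(k/N) = 4.2649612e-06
theta = arcsin(sqrt(k/N)) = 4.2649612e-06 rad
P(j) reaches its first maximum when (2j+1)*theta is as close as possible to pi/2, i.e. j = round(pi/(4*theta) - 1/2).
pi/(4*theta) - 1/2 = 184150.8033
(For comparison, the common estimate pi/4 * sqrt(N/k) = 184151.3033; the exact maximiser is used here.)
Optimal iterations = 184151

184151


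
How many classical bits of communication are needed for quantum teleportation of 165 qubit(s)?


Quantum teleportation requires 2 classical bits per qubit teleported.
165 qubit(s) -> 2 * 165 = 330 classical bits

330


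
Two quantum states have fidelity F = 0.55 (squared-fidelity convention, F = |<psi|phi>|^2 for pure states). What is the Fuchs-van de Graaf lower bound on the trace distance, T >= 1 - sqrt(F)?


Fuchs-van de Graaf (squared-fidelity convention): 1 - sqrt(F) <= T <= sqrt(1 - F).
Lower bound: T >= 1 - sqrt(F)
sqrt(F) = sqrt(0.55) = 0.7416
T >= 1 - 0.7416
T >= 0.2584

0.2584


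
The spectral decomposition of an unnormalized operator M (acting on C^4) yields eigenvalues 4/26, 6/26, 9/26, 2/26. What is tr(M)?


tr(M) = sum of eigenvalues
= 4/26 + 6/26 + 9/26 + 2/26
= 21/26
= 0.8077

0.8077


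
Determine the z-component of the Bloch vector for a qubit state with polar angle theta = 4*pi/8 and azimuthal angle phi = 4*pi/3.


theta = 1.5708, phi = 4.1888
r_z = cos(theta) = 0.0000

0.0000


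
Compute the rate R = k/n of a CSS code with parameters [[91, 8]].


Code rate R = k/n
= 8/91
= 0.0879

0.0879


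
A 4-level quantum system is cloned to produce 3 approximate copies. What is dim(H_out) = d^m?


Output space = H^(tensor 3) where dim(H) = 4
dim = 4^3
= 16 (after 2 factors)
= 64 (after 3 factors)
= 64

64


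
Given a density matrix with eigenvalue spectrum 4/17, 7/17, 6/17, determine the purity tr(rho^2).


tr(rho^2) = sum of eigenvalues squared
= (4/17)^2 + (7/17)^2 + (6/17)^2
= (16 + 49 + 36) / 289
= 101/289
= 0.3495

0.3495


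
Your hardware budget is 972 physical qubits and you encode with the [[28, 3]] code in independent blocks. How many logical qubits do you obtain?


Each code block uses 28 physical qubits for 3 logical qubit(s).
Number of complete blocks = floor(972 / 28) = 34
Logical qubits = 34 * 3
= 102

102


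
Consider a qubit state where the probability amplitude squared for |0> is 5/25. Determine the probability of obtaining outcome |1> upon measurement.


|alpha|^2 = 5/25 = 0.2000
|beta|^2 = 1 - 5/25 = 20/25 = 0.8000
P(|1>) = |beta|^2 = 0.8000

0.8000


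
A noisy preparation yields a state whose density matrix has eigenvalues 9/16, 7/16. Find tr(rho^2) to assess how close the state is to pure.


tr(rho^2) = sum of eigenvalues squared
= (9/16)^2 + (7/16)^2
= (81 + 49) / 256
= 130/256
= 0.5078

0.5078


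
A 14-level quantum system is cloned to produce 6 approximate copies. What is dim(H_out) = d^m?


Output space = H^(tensor 6) where dim(H) = 14
dim = 14^6
= 196 (after 2 factors)
= 2744 (after 3 factors)
= 38416 (after 4 factors)
= 537824 (after 5 factors)
= 7529536 (after 6 factors)
= 7529536

7529536


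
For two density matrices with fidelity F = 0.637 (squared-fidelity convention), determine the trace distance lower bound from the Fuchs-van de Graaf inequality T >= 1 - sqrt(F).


Fuchs-van de Graaf (squared-fidelity convention): 1 - sqrt(F) <= T <= sqrt(1 - F).
Lower bound: T >= 1 - sqrt(F)
sqrt(F) = sqrt(0.637) = 0.7981
T >= 1 - 0.7981
T >= 0.2019

0.2019


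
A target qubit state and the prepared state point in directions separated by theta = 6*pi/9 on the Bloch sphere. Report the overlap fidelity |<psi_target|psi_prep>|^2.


For states separated by angle theta on Bloch sphere:
F = cos^2(theta/2)
theta = 6*pi/9 = 2.0944
theta/2 = 1.0472
cos(theta/2) = 0.5000
F = 0.2500

0.2500


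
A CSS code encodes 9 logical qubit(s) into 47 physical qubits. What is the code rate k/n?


Code rate R = k/n
= 9/47
= 0.1915

0.1915


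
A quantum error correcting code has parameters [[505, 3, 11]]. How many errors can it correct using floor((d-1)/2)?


Code parameters: [[505, 3, 11]], distance d = 11.
Number of correctable errors = floor((d-1)/2)
= floor((11 - 1)/2)
= floor(10/2)
= 5

5


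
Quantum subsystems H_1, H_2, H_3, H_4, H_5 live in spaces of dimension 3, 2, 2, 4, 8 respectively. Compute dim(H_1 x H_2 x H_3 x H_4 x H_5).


dim(H_1 x H_2 x H_3 x H_4 x H_5) = 3 * 2 * 2 * 4 * 8
= 6 * 2 * 4 * 8
= 12 * 4 * 8
= 48 * 8
= 384

384


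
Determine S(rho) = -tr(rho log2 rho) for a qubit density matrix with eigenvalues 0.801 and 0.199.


S = -p*log2(p) - (1-p)*log2(1-p)
p = 0.8010, 1-p = 0.1990
= -0.8010 * log2(0.8010) - 0.1990 * log2(0.1990)
= -(-0.2564) - (-0.4635)
= 0.7199

0.7199


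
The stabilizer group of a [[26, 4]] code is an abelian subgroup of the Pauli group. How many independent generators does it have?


For an [[n,k]] stabilizer code:
Number of stabilizer generators = n - k
= 26 - 4
= 22

22


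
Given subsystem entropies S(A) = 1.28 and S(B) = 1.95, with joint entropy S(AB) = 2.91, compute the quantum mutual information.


I(A:B) = S(A) + S(B) - S(AB)
= 1.28 + 1.95 - 2.91
= 0.3200

0.3200


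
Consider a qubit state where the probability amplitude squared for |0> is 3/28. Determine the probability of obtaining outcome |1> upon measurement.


|alpha|^2 = 3/28 = 0.1071
|beta|^2 = 1 - 3/28 = 25/28 = 0.8929
P(|1>) = |beta|^2 = 0.8929

0.8929


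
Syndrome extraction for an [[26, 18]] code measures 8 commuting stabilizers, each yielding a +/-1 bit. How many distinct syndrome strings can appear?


Each stabilizer generator gives a binary (+1 or -1) measurement outcome.
With 8 independent generators:
Total syndromes = 2^8
= 256

256


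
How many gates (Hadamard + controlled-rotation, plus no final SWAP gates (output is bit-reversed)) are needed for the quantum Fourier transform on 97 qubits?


Hadamard gates: 97
Controlled rotations: n*(n-1)/2 = 97*96/2 = 4656
SWAP gates: 0 (omitted)
Total = 97 + 4656
= 4753

4753


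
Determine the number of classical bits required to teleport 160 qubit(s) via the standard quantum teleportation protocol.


Quantum teleportation requires 2 classical bits per qubit teleported.
160 qubit(s) -> 2 * 160 = 320 classical bits

320


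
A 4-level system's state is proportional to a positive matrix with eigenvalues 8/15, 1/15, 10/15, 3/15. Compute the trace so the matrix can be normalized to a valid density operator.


tr(M) = sum of eigenvalues
= 8/15 + 1/15 + 10/15 + 3/15
= 22/15
= 1.4667

1.4667


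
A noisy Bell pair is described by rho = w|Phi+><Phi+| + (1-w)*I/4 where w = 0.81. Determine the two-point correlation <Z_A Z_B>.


|Phi+> = (|00> + |11>)/sqrt(2)
For the pure Bell state, <Z_A Z_B> = +1 (Bell-state Pauli correlator).
The maximally-mixed part I/4 has tr(I/4 * P tensor P) = 0 for any traceless Pauli P.
So <Z_A Z_B>_rho = w * (+1) + (1 - w) * 0
= 0.81 * (+1)
= 0.8100

0.8100


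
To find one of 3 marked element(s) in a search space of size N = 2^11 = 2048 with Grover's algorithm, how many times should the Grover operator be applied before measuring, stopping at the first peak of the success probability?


After j Grover iterations the success probability is P(j) = sin^2((2j+1)*theta), where sin(theta) = sqrt(k/N).
N = 2^11 = 2048, k = 3
sin(theta) = sqrt(k/N) = 0.03827327723
theta = arcsin(sqrt(k/N)) = 0.03828262746 rad
P(j) reaches its first maximum when (2j+1)*theta is as close as possible to pi/2, i.e. j = round(pi/(4*theta) - 1/2).
pi/(4*theta) - 1/2 = 20.0158
(For comparison, the common estimate pi/4 * sqrt(N/k) = 20.5208; the exact maximiser is used here.)
Optimal iterations = 20

20


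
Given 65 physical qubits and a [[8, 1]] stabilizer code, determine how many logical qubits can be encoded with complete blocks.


Each code block uses 8 physical qubits for 1 logical qubit(s).
Number of complete blocks = floor(65 / 8) = 8
Logical qubits = 8 * 1
= 8

8
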